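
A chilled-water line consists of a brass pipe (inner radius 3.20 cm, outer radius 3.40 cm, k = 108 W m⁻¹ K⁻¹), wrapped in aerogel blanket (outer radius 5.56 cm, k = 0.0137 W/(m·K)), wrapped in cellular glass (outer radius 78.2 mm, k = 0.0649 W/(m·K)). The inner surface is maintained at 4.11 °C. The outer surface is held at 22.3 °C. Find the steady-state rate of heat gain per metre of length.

Q' = 2.78 W/m

Resistance network (inner→outer):
  R'_brass = ln(0.0340/0.0320)/(2πk) = 0.06062/(2π·108) = 8.934×10^-5 m·K/W
  R'_aerogel blanket = ln(0.0556/0.0340)/(2πk) = 0.4918/(2π·0.0137) = 5.714 m·K/W
  R'_cellular glass = ln(0.0782/0.0556)/(2πk) = 0.3411/(2π·0.0649) = 0.8364 m·K/W
ΣR = 8.934×10^-5 + 5.714 + 0.8364 = 6.550 m·K/W
Q' = ΔT/ΣR = (4.11 °C − 22.3 °C)/6.550 = -2.78 W/m
(Negative Q' ⇒ heat flows inward; heat gain = 2.78 W/m.)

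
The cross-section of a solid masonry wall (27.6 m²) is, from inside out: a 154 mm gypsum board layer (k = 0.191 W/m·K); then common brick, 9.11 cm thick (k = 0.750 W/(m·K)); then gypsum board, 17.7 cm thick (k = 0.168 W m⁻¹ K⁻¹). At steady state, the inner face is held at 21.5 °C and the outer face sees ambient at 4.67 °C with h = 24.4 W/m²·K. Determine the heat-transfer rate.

Q = 230 W

Treat each layer as a resistance in series:
  R_gypsum board = L/(kA) = 0.154/(0.191·27.6) = 0.02921 K/W
  R_common brick = L/(kA) = 0.0911/(0.750·27.6) = 0.004401 K/W
  R_gypsum board = L/(kA) = 0.177/(0.168·27.6) = 0.03817 K/W
  R_conv,out = 1/(hA) = 1/(24.4·27.6) = 0.001485 K/W
ΣR = 0.02921 + 0.004401 + 0.03817 + 0.001485 = 0.07327 K/W
Q = ΔT/ΣR = (21.5 °C − 4.67 °C)/0.07327 = 230 W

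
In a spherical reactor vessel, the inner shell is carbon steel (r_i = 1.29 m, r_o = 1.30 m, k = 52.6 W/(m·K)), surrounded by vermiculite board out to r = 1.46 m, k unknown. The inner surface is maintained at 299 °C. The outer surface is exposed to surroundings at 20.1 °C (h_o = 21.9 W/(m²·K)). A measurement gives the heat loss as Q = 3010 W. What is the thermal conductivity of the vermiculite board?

ΣR = ΔT/Q = |299 − 20.1|/3010 = 0.09266 K/W
Known resistances:
  R_carbon steel = (1/1.29 − 1/1.30)/(4πk) = 0.005963/(4π·52.6) = 9.021×10^-6 K/W
  R_conv,out = 1/(4πr²h) = 1/(4π·1.46²·21.9) = 0.001705 K/W
R_vermiculite board = ΣR − ΣR_known = 0.09266 − 0.001714 = 0.09095 K/W
(1/r₁−1/r₂)/(4πk) = 0.09095 ⇒ k = 0.08430/(4π·0.09095) = 0.0738 W/m·K

k = 0.0738 W/m·K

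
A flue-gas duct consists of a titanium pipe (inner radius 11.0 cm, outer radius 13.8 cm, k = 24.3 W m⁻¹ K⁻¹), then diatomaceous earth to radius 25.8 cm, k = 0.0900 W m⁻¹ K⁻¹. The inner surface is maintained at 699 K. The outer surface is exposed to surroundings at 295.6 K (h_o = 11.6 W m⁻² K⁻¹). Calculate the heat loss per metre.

Q' = 347 W/m

Series thermal resistances, inner to outer:
  R'_titanium = ln(0.138/0.110)/(2πk) = 0.2268/(2π·24.3) = 0.001485 m·K/W
  R'_diatomaceous earth = ln(0.258/0.138)/(2πk) = 0.6257/(2π·0.0900) = 1.106 m·K/W
  R'_conv,out = 1/(2πr h) = 1/(2π·0.258·11.6) = 0.05318 m·K/W
ΣR = 0.001485 + 1.106 + 0.05318 = 1.161 m·K/W
Q' = ΔT/ΣR = (699 K − 295.6 K)/1.161 = 347 W/m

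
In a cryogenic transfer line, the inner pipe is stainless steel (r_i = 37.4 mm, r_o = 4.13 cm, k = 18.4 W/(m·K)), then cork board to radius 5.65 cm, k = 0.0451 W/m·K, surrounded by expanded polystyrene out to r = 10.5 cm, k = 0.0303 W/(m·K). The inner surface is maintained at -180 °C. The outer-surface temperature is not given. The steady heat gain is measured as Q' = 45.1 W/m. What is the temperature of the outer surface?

Sum the resistances:
  R'_stainless steel = ln(0.0413/0.0374)/(2πk) = 0.09919/(2π·18.4) = 8.580×10^-4 m·K/W
  R'_cork board = ln(0.0565/0.0413)/(2πk) = 0.3134/(2π·0.0451) = 1.106 m·K/W
  R'_expanded polystyrene = ln(0.105/0.0565)/(2πk) = 0.6197/(2π·0.0303) = 3.255 m·K/W
ΣR = 4.362 m·K/W
ΔT = Q'·ΣR = 45.1 × 4.362 = 196.7 K
Heat flows inward, so T_out = T_in + ΔT = -180 + 196.7 = 16.7 °C

T_out = 16.7 °C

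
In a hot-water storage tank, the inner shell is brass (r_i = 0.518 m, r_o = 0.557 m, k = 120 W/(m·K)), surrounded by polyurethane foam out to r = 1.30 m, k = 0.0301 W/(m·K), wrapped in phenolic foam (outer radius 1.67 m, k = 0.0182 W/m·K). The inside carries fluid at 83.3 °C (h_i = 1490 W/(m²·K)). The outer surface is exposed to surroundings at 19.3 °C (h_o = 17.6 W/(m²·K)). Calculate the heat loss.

Q = 18.5 W

Series thermal resistances, inner to outer:
  R_conv,in = 1/(4πr²h) = 1/(4π·0.518²·1490) = 1.990×10^-4 K/W
  R_brass = (1/0.518 − 1/0.557)/(4πk) = 0.1352/(4π·120) = 8.964×10^-5 K/W
  R_polyurethane foam = (1/0.557 − 1/1.30)/(4πk) = 1.026/(4π·0.0301) = 2.713 K/W
  R_phenolic foam = (1/1.30 − 1/1.67)/(4πk) = 0.1704/(4π·0.0182) = 0.7452 K/W
  R_conv,out = 1/(4πr²h) = 1/(4π·1.67²·17.6) = 0.001621 K/W
ΣR = 1.990×10^-4 + 8.964×10^-5 + 2.713 + 0.7452 + 0.001621 = 3.460 K/W
Q = ΔT/ΣR = (83.3 °C − 19.3 °C)/3.460 = 18.5 W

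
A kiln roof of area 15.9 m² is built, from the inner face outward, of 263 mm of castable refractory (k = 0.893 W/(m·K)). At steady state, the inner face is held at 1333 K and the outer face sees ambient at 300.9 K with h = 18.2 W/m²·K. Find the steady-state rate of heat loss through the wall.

Q = 47000 W

Resistance network (inner→outer):
  R_castable refractory = L/(kA) = 0.263/(0.893·15.9) = 0.01852 K/W
  R_conv,out = 1/(hA) = 1/(18.2·15.9) = 0.003456 K/W
ΣR = 0.01852 + 0.003456 = 0.02198 K/W
Q = ΔT/ΣR = (1333 K − 300.9 K)/0.02198 = 47000 W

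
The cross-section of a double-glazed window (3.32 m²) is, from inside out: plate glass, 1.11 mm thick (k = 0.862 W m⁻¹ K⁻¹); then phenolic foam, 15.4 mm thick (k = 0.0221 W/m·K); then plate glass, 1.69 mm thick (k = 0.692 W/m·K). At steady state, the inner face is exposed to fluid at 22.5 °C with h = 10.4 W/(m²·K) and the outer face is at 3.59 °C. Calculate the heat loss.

Resistance network (inner→outer):
  R_conv,in = 1/(hA) = 1/(10.4·3.32) = 0.02896 K/W
  R_plate glass = L/(kA) = 0.00111/(0.862·3.32) = 3.879×10^-4 K/W
  R_phenolic foam = L/(kA) = 0.0154/(0.0221·3.32) = 0.2099 K/W
  R_plate glass = L/(kA) = 0.00169/(0.692·3.32) = 7.356×10^-4 K/W
ΣR = 0.02896 + 3.879×10^-4 + 0.2099 + 7.356×10^-4 = 0.2400 K/W
Q = ΔT/ΣR = (22.5 °C − 3.59 °C)/0.2400 = 78.8 W

Q = 78.8 W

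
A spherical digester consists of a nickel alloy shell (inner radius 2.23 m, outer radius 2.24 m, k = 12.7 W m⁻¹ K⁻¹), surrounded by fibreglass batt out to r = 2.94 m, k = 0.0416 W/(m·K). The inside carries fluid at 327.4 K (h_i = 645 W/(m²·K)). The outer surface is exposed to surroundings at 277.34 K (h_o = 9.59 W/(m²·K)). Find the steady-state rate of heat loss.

Resistance network (inner→outer):
  R_conv,in = 1/(4πr²h) = 1/(4π·2.23²·645) = 2.481×10^-5 K/W
  R_nickel alloy = (1/2.23 − 1/2.24)/(4πk) = 0.002002/(4π·12.7) = 1.254×10^-5 K/W
  R_fibreglass batt = (1/2.24 − 1/2.94)/(4πk) = 0.1063/(4π·0.0416) = 0.2033 K/W
  R_conv,out = 1/(4πr²h) = 1/(4π·2.94²·9.59) = 9.600×10^-4 K/W
ΣR = 2.481×10^-5 + 1.254×10^-5 + 0.2033 + 9.600×10^-4 = 0.2043 K/W
Q = ΔT/ΣR = (327.4 K − 277.34 K)/0.2043 = 245 W

Q = 245 W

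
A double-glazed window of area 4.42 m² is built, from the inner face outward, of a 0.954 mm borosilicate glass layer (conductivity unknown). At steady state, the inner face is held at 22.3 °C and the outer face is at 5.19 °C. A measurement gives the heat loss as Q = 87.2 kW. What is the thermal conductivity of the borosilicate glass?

k = 1.10 W/m·K

ΣR = ΔT/Q = |22.3 − 5.19|/87200 = 1.962×10^-4 K/W
L/(kA) = 1.962×10^-4 ⇒ k = 9.54×10^-4/(1.962×10^-4·4.42) = 1.10 W/m·K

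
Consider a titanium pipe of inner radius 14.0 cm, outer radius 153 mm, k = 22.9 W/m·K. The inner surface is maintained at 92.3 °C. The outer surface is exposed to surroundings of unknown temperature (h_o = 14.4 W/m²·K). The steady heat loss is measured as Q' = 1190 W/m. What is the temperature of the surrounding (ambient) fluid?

T_out = 5.60 °C

Sum the resistances:
  R'_titanium = ln(0.153/0.140)/(2πk) = 0.08880/(2π·22.9) = 6.171×10^-4 m·K/W
  R'_conv,out = 1/(2πr h) = 1/(2π·0.153·14.4) = 0.07224 m·K/W
ΣR = 0.07286 m·K/W
ΔT = Q'·ΣR = 1190 × 0.07286 = 86.70 K
Heat flows outward, so T_out = T_in − ΔT = 92.3 − 86.70 = 5.60 °C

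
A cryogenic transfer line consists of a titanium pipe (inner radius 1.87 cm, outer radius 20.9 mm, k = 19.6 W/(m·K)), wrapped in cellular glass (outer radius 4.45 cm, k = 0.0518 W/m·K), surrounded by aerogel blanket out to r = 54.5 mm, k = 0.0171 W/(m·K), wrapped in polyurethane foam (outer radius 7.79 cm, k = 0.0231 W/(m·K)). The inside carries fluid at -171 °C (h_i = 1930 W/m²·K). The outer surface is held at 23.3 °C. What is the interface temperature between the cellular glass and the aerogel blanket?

T = -103 °C

Resistance network (inner→outer):
  R'_conv,in = 1/(2πr h) = 1/(2π·0.0187·1930) = 0.004410 m·K/W
  R'_titanium = ln(0.0209/0.0187)/(2πk) = 0.1112/(2π·19.6) = 9.032×10^-4 m·K/W
  R'_cellular glass = ln(0.0445/0.0209)/(2πk) = 0.7557/(2π·0.0518) = 2.322 m·K/W
  R'_aerogel blanket = ln(0.0545/0.0445)/(2πk) = 0.2027/(2π·0.0171) = 1.887 m·K/W
  R'_polyurethane foam = ln(0.0779/0.0545)/(2πk) = 0.3572/(2π·0.0231) = 2.461 m·K/W
ΣR = 0.004410 + 9.032×10^-4 + 2.322 + 1.887 + 2.461 = 6.675 m·K/W
Q' = ΔT/ΣR = (-171 °C − 23.3 °C)/6.675 = -29.11 W/m
From the inner boundary to the cellular glass/aerogel blanket interface, ΣR_partial = 2.327 m·K/W.
T_interface = T_in − Q'·ΣR_partial = -171 °C − (-29.11)(2.327) = -103 °C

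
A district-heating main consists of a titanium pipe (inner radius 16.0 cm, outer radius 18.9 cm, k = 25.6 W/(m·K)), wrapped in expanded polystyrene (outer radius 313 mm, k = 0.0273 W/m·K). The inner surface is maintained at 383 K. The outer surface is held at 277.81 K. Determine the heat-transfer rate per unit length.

Q' = 35.8 W/m

Resistance network (inner→outer):
  R'_titanium = ln(0.189/0.160)/(2πk) = 0.1666/(2π·25.6) = 0.001036 m·K/W
  R'_expanded polystyrene = ln(0.313/0.189)/(2πk) = 0.5045/(2π·0.0273) = 2.941 m·K/W
ΣR = 0.001036 + 2.941 = 2.942 m·K/W
Q' = ΔT/ΣR = (383 K − 277.81 K)/2.942 = 35.8 W/m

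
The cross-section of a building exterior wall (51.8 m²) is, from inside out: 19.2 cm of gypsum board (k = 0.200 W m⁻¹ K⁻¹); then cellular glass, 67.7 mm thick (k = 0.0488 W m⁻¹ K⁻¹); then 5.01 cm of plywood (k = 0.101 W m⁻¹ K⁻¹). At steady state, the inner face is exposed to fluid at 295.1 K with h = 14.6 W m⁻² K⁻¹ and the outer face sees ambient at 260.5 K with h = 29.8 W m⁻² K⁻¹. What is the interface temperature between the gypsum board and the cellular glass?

Treat each layer as a resistance in series:
  R_conv,in = 1/(hA) = 1/(14.6·51.8) = 0.001322 K/W
  R_gypsum board = L/(kA) = 0.192/(0.200·51.8) = 0.01853 K/W
  R_cellular glass = L/(kA) = 0.0677/(0.0488·51.8) = 0.02678 K/W
  R_plywood = L/(kA) = 0.0501/(0.101·51.8) = 0.009576 K/W
  R_conv,out = 1/(hA) = 1/(29.8·51.8) = 6.478×10^-4 K/W
ΣR = 0.001322 + 0.01853 + 0.02678 + 0.009576 + 6.478×10^-4 = 0.05686 K/W
Q = ΔT/ΣR = (295.1 K − 260.5 K)/0.05686 = 608.5 W
From the inner boundary to the gypsum board/cellular glass interface, ΣR_partial = 0.01985 K/W.
T_interface = T_in − Q·ΣR_partial = 295.1 K − (608.5)(0.01985) = 283.0 K

T = 283.0 K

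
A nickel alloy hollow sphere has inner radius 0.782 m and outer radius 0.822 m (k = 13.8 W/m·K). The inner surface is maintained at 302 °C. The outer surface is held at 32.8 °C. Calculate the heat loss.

Q = 7.50×10^5 W

Q = 4πk·ΔT/(1/r₁ − 1/r₂) = 4π × 13.8 × 269.2 / (1/0.782 − 1/0.822) = 7.50×10^5 W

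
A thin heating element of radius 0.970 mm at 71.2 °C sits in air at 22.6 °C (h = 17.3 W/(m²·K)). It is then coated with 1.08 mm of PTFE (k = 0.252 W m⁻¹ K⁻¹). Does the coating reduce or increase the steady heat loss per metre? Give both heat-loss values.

increases: 5.12 → 9.80 W/m

Critical radius for a cylinder: r_cr = k/h = 0.0146 m = 1.46 cm.
Outer radius after coating: r₂ = 9.70×10^-4 + 0.00108 = 0.002050 m.
Since r₁ < r_cr and r₂ ≤ r_cr, the coating moves toward the maximum at r_cr — heat loss rises.
Bare: R = 1/(2πr₁h) = 9.484 m·K/W; Q = 48.6/9.484 = 5.12 W/m.
Coated: R = R_cond + R_conv = 4.960 m·K/W; Q = 48.6/4.960 = 9.80 W/m.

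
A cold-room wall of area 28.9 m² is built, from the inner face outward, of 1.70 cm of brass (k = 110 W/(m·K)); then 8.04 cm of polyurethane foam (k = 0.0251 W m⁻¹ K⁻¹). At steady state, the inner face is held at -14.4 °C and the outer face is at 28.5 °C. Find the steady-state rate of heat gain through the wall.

Q = 387 W

Resistance network (inner→outer):
  R_brass = L/(kA) = 0.0170/(110·28.9) = 5.348×10^-6 K/W
  R_polyurethane foam = L/(kA) = 0.0804/(0.0251·28.9) = 0.1108 K/W
ΣR = 5.348×10^-6 + 0.1108 = 0.1108 K/W
Q = ΔT/ΣR = (-14.4 °C − 28.5 °C)/0.1108 = -387 W
(Negative Q ⇒ heat flows inward; heat gain = 387 W.)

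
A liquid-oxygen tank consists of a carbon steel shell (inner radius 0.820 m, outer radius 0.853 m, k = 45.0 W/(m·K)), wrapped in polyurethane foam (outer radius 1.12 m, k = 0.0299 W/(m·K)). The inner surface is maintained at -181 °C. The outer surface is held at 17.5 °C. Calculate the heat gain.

Resistance network (inner→outer):
  R_carbon steel = (1/0.820 − 1/0.853)/(4πk) = 0.04718/(4π·45.0) = 8.343×10^-5 K/W
  R_polyurethane foam = (1/0.853 − 1/1.12)/(4πk) = 0.2795/(4π·0.0299) = 0.7438 K/W
ΣR = 8.343×10^-5 + 0.7438 = 0.7439 K/W
Q = ΔT/ΣR = (-181 °C − 17.5 °C)/0.7439 = -267 W
(Negative Q ⇒ heat flows inward; heat gain = 267 W.)

Q = 267 W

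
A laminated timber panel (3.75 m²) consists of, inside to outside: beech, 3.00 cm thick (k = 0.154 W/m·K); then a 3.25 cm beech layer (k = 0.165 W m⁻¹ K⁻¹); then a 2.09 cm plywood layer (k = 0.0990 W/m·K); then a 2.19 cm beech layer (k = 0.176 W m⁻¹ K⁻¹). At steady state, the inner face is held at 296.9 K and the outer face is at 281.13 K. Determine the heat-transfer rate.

Treat each layer as a resistance in series:
  R_beech = L/(kA) = 0.0300/(0.154·3.75) = 0.05195 K/W
  R_beech = L/(kA) = 0.0325/(0.165·3.75) = 0.05253 K/W
  R_plywood = L/(kA) = 0.0209/(0.0990·3.75) = 0.05630 K/W
  R_beech = L/(kA) = 0.0219/(0.176·3.75) = 0.03318 K/W
ΣR = 0.05195 + 0.05253 + 0.05630 + 0.03318 = 0.1940 K/W
Q = ΔT/ΣR = (296.9 K − 281.13 K)/0.1940 = 81.3 W

Q = 81.3 W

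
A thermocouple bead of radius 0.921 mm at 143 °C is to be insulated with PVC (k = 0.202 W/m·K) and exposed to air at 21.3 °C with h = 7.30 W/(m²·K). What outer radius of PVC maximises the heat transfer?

For a sphere, r_cr = 2k_ins/h = 2·0.202/7.30 = 0.0553 m = 5.53 cm

r_cr = 5.53 cm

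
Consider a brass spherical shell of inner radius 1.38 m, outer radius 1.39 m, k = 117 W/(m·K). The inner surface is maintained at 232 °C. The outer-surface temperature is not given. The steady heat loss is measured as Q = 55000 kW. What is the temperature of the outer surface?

Sum the resistances:
  R_brass = (1/1.38 − 1/1.39)/(4πk) = 0.005213/(4π·117) = 3.546×10^-6 K/W
ΣR = 3.546×10^-6 K/W
ΔT = Q·ΣR = 5.50×10^7 × 3.546×10^-6 = 195.0 K
Heat flows outward, so T_out = T_in − ΔT = 232 − 195.0 = 37.0 °C

T_out = 37.0 °C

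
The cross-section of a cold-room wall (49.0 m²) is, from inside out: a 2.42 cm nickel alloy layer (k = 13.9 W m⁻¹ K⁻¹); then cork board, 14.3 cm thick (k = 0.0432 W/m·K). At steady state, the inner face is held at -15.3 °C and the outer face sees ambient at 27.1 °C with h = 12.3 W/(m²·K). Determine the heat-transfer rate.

Q = 612 W

Resistance network (inner→outer):
  R_nickel alloy = L/(kA) = 0.0242/(13.9·49.0) = 3.553×10^-5 K/W
  R_cork board = L/(kA) = 0.143/(0.0432·49.0) = 0.06755 K/W
  R_conv,out = 1/(hA) = 1/(12.3·49.0) = 0.001659 K/W
ΣR = 3.553×10^-5 + 0.06755 + 0.001659 = 0.06924 K/W
Q = ΔT/ΣR = (-15.3 °C − 27.1 °C)/0.06924 = -612 W
(Negative Q ⇒ heat flows inward; heat gain = 612 W.)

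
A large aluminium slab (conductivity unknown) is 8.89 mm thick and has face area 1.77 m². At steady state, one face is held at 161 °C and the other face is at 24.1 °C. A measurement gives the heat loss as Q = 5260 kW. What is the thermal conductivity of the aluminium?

k = 193 W/m·K

ΣR = ΔT/Q = |161 − 24.1|/5.26×10^6 = 2.603×10^-5 K/W
L/(kA) = 2.603×10^-5 ⇒ k = 0.00889/(2.603×10^-5·1.77) = 193 W/m·K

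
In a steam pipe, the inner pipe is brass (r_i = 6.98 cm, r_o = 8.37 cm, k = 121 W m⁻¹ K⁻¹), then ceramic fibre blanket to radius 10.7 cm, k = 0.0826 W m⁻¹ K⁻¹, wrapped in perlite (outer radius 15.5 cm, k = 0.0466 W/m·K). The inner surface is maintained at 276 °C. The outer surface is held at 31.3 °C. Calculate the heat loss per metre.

Q' = 141 W/m

Series thermal resistances, inner to outer:
  R'_brass = ln(0.0837/0.0698)/(2πk) = 0.1816/(2π·121) = 2.389×10^-4 m·K/W
  R'_ceramic fibre blanket = ln(0.107/0.0837)/(2πk) = 0.2456/(2π·0.0826) = 0.4732 m·K/W
  R'_perlite = ln(0.155/0.107)/(2πk) = 0.3706/(2π·0.0466) = 1.266 m·K/W
ΣR = 2.389×10^-4 + 0.4732 + 1.266 = 1.739 m·K/W
Q' = ΔT/ΣR = (276 °C − 31.3 °C)/1.739 = 141 W/m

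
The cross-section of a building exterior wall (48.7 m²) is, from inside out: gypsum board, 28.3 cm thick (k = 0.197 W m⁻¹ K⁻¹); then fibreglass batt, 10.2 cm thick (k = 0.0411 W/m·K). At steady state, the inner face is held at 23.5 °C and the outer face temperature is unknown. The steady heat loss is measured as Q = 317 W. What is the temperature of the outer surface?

T_out = -2.01 °C

Series resistances:
  R_gypsum board = L/(kA) = 0.283/(0.197·48.7) = 0.02950 K/W
  R_fibreglass batt = L/(kA) = 0.102/(0.0411·48.7) = 0.05096 K/W
ΣR = 0.08046 K/W
ΔT = Q·ΣR = 317 × 0.08046 = 25.51 K
Heat flows outward, so T_out = T_in − ΔT = 23.5 − 25.51 = -2.01 °C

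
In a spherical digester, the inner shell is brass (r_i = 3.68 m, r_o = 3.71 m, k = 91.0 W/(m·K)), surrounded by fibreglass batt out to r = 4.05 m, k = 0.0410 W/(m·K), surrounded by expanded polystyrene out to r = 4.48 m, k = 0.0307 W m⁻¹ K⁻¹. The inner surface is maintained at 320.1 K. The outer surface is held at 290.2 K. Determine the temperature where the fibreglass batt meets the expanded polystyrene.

Treat each layer as a resistance in series:
  R_brass = (1/3.68 − 1/3.71)/(4πk) = 0.002197/(4π·91.0) = 1.922×10^-6 K/W
  R_fibreglass batt = (1/3.71 − 1/4.05)/(4πk) = 0.02263/(4π·0.0410) = 0.04392 K/W
  R_expanded polystyrene = (1/4.05 − 1/4.48)/(4πk) = 0.02370/(4π·0.0307) = 0.06143 K/W
ΣR = 1.922×10^-6 + 0.04392 + 0.06143 = 0.1054 K/W
Q = ΔT/ΣR = (320.1 K − 290.2 K)/0.1054 = 283.7 W
From the inner boundary to the fibreglass batt/expanded polystyrene interface, ΣR_partial = 0.04392 K/W.
T_interface = T_in − Q·ΣR_partial = 320.1 K − (283.7)(0.04392) = 307.6 K

T = 307.6 K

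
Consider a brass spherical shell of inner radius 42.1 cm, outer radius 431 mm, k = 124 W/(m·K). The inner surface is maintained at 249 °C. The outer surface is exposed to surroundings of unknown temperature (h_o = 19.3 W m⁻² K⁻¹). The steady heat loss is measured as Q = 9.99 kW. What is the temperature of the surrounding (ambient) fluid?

T_out = 26.9 °C

Series resistances:
  R_brass = (1/0.421 − 1/0.431)/(4πk) = 0.05511/(4π·124) = 3.537×10^-5 K/W
  R_conv,out = 1/(4πr²h) = 1/(4π·0.431²·19.3) = 0.02220 K/W
ΣR = 0.02223 K/W
ΔT = Q·ΣR = 9990 × 0.02223 = 222.1 K
Heat flows outward, so T_out = T_in − ΔT = 249 − 222.1 = 26.9 °C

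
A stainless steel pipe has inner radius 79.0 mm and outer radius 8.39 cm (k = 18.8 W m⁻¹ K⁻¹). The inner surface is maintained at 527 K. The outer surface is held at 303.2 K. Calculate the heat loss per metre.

Q' = 439 kW/m

Q' = 2πk·ΔT/ln(r₂/r₁) = 2π × 18.8 × 223.8 / ln(0.0839/0.0790) = 4.39×10^5 W/m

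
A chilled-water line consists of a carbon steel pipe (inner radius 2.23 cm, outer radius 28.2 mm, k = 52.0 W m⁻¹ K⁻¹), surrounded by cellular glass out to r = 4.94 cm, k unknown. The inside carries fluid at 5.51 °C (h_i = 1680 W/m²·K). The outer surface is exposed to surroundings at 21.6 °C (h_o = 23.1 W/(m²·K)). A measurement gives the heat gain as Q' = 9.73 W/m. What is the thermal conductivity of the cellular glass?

ΣR = ΔT/Q' = |5.51 − 21.6|/9.73 = 1.654 m·K/W
Known resistances:
  R'_conv,in = 1/(2πr h) = 1/(2π·0.0223·1680) = 0.004248 m·K/W
  R'_carbon steel = ln(0.0282/0.0223)/(2πk) = 0.2347/(2π·52.0) = 7.184×10^-4 m·K/W
  R'_conv,out = 1/(2πr h) = 1/(2π·0.0494·23.1) = 0.1395 m·K/W
R_cellular glass = ΣR − ΣR_known = 1.654 − 0.1445 = 1.509 m·K/W
ln(r₂/r₁)/(2πk) = 1.509 ⇒ k = 0.5606/(2π·1.509) = 0.0591 W/m·K

k = 0.0591 W/m·K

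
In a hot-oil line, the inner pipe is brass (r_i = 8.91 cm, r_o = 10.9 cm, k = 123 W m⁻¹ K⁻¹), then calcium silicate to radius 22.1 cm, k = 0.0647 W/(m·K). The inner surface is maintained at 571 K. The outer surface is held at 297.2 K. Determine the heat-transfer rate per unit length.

Q' = 157 W/m

Series thermal resistances, inner to outer:
  R'_brass = ln(0.109/0.0891)/(2πk) = 0.2016/(2π·123) = 2.608×10^-4 m·K/W
  R'_calcium silicate = ln(0.221/0.109)/(2πk) = 0.7068/(2π·0.0647) = 1.739 m·K/W
ΣR = 2.608×10^-4 + 1.739 = 1.739 m·K/W
Q' = ΔT/ΣR = (571 K − 297.2 K)/1.739 = 157 W/m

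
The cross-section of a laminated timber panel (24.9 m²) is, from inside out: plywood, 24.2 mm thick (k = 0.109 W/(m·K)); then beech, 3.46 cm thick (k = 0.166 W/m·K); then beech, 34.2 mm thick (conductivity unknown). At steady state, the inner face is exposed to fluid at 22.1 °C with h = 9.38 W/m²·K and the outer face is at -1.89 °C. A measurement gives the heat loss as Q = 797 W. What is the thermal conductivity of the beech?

ΣR = ΔT/Q = |22.1 − -1.89|/797 = 0.03010 K/W
Known resistances:
  R_conv,in = 1/(hA) = 1/(9.38·24.9) = 0.004282 K/W
  R_plywood = L/(kA) = 0.0242/(0.109·24.9) = 0.008916 K/W
  R_beech = L/(kA) = 0.0346/(0.166·24.9) = 0.008371 K/W
R_beech = ΣR − ΣR_known = 0.03010 − 0.02157 = 0.008530 K/W
L/(kA) = 0.008530 ⇒ k = 0.0342/(0.008530·24.9) = 0.161 W/m·K

k = 0.161 W/m·K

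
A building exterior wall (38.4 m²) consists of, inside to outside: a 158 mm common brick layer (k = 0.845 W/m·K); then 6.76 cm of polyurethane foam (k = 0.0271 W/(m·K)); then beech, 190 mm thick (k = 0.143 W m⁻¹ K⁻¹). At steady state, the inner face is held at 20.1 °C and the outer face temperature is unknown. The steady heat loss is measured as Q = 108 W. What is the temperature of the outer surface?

Series resistances:
  R_common brick = L/(kA) = 0.158/(0.845·38.4) = 0.004869 K/W
  R_polyurethane foam = L/(kA) = 0.0676/(0.0271·38.4) = 0.06496 K/W
  R_beech = L/(kA) = 0.190/(0.143·38.4) = 0.03460 K/W
ΣR = 0.1044 K/W
ΔT = Q·ΣR = 108 × 0.1044 = 11.28 K
Heat flows outward, so T_out = T_in − ΔT = 20.1 − 11.28 = 8.82 °C

T_out = 8.82 °C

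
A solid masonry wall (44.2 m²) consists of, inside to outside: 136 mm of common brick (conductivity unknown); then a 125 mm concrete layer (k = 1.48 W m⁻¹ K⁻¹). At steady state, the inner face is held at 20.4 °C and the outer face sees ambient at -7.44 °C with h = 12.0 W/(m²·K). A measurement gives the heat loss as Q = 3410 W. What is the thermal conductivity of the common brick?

ΣR = ΔT/Q = |20.4 − -7.44|/3410 = 0.008164 K/W
Known resistances:
  R_concrete = L/(kA) = 0.125/(1.48·44.2) = 0.001911 K/W
  R_conv,out = 1/(hA) = 1/(12.0·44.2) = 0.001885 K/W
R_common brick = ΣR − ΣR_known = 0.008164 − 0.003796 = 0.004368 K/W
L/(kA) = 0.004368 ⇒ k = 0.136/(0.004368·44.2) = 0.704 W/m·K

k = 0.704 W/m·K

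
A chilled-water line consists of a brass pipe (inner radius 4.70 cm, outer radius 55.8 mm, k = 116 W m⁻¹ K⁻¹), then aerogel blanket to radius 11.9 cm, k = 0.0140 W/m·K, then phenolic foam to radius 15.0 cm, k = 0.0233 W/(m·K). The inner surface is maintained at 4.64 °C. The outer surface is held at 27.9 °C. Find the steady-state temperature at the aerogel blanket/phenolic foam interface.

T = 24.3 °C

Resistance network (inner→outer):
  R'_brass = ln(0.0558/0.0470)/(2πk) = 0.1716/(2π·116) = 2.355×10^-4 m·K/W
  R'_aerogel blanket = ln(0.119/0.0558)/(2πk) = 0.7573/(2π·0.0140) = 8.610 m·K/W
  R'_phenolic foam = ln(0.150/0.119)/(2πk) = 0.2315/(2π·0.0233) = 1.581 m·K/W
ΣR = 2.355×10^-4 + 8.610 + 1.581 = 10.19 m·K/W
Q' = ΔT/ΣR = (4.64 °C − 27.9 °C)/10.19 = -2.283 W/m
From the inner boundary to the aerogel blanket/phenolic foam interface, ΣR_partial = 8.610 m·K/W.
T_interface = T_in − Q'·ΣR_partial = 4.64 °C − (-2.283)(8.610) = 24.3 °C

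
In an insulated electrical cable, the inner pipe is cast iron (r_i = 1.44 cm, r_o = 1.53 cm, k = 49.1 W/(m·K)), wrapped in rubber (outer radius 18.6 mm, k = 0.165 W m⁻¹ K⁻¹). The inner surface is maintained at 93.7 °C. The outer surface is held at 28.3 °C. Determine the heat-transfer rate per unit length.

Q' = 347 W/m

Resistance network (inner→outer):
  R'_cast iron = ln(0.0153/0.0144)/(2πk) = 0.06062/(2π·49.1) = 1.965×10^-4 m·K/W
  R'_rubber = ln(0.0186/0.0153)/(2πk) = 0.1953/(2π·0.165) = 0.1884 m·K/W
ΣR = 1.965×10^-4 + 0.1884 = 0.1886 m·K/W
Q' = ΔT/ΣR = (93.7 °C − 28.3 °C)/0.1886 = 347 W/m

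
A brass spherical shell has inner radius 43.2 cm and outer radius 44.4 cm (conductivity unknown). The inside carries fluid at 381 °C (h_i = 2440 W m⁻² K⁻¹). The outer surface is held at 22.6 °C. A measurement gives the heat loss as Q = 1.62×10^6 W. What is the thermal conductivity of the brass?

ΣR = ΔT/Q = |381 − 22.6|/1.62×10^6 = 2.212×10^-4 K/W
Known resistances:
  R_conv,in = 1/(4πr²h) = 1/(4π·0.432²·2440) = 1.748×10^-4 K/W
R_brass = ΣR − ΣR_known = 2.212×10^-4 − 1.748×10^-4 = 4.640×10^-5 K/W
(1/r₁−1/r₂)/(4πk) = 4.640×10^-5 ⇒ k = 0.06256/(4π·4.640×10^-5) = 107 W/m·K

k = 107 W/m·K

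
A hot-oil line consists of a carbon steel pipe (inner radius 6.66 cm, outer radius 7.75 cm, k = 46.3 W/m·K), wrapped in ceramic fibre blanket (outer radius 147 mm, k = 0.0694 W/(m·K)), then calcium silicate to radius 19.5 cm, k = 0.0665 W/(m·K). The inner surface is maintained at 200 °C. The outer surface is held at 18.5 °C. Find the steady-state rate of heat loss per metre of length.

Series thermal resistances, inner to outer:
  R'_carbon steel = ln(0.0775/0.0666)/(2πk) = 0.1516/(2π·46.3) = 5.210×10^-4 m·K/W
  R'_ceramic fibre blanket = ln(0.147/0.0775)/(2πk) = 0.6402/(2π·0.0694) = 1.468 m·K/W
  R'_calcium silicate = ln(0.195/0.147)/(2πk) = 0.2826/(2π·0.0665) = 0.6763 m·K/W
ΣR = 5.210×10^-4 + 1.468 + 0.6763 = 2.145 m·K/W
Q' = ΔT/ΣR = (200 °C − 18.5 °C)/2.145 = 84.6 W/m

Q' = 84.6 W/m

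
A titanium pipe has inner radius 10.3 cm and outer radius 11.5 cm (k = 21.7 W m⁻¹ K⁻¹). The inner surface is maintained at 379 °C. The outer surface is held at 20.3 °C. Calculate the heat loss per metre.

Q' = 2πk·ΔT/ln(r₂/r₁) = 2π × 21.7 × 358.7 / ln(0.115/0.103) = 4.44×10^5 W/m

Q' = 444 kW/m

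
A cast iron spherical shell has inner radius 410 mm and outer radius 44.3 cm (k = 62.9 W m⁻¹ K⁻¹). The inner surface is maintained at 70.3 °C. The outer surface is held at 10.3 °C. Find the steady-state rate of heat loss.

Q = 261 kW

Q = 4πk·ΔT/(1/r₁ − 1/r₂) = 4π × 62.9 × 60 / (1/0.410 − 1/0.443) = 2.61×10^5 W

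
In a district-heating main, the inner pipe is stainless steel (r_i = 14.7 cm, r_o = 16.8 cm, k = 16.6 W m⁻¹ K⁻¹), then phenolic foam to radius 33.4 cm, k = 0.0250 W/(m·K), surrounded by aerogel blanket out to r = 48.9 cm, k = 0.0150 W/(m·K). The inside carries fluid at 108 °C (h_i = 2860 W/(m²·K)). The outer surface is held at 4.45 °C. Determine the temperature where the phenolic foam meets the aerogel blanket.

Treat each layer as a resistance in series:
  R'_conv,in = 1/(2πr h) = 1/(2π·0.147·2860) = 3.786×10^-4 m·K/W
  R'_stainless steel = ln(0.168/0.147)/(2πk) = 0.1335/(2π·16.6) = 0.001280 m·K/W
  R'_phenolic foam = ln(0.334/0.168)/(2πk) = 0.6872/(2π·0.0250) = 4.375 m·K/W
  R'_aerogel blanket = ln(0.489/0.334)/(2πk) = 0.3812/(2π·0.0150) = 4.045 m·K/W
ΣR = 3.786×10^-4 + 0.001280 + 4.375 + 4.045 = 8.422 m·K/W
Q' = ΔT/ΣR = (108 °C − 4.45 °C)/8.422 = 12.30 W/m
From the inner boundary to the phenolic foam/aerogel blanket interface, ΣR_partial = 4.377 m·K/W.
T_interface = T_in − Q'·ΣR_partial = 108 °C − (12.30)(4.377) = 54.2 °C

T = 54.2 °C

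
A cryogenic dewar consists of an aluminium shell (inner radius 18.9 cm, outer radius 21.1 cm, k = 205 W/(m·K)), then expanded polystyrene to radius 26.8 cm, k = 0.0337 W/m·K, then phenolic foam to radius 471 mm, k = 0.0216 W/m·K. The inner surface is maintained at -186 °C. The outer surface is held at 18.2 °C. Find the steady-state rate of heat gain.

Q = 24.6 W

Resistance network (inner→outer):
  R_aluminium = (1/0.189 − 1/0.211)/(4πk) = 0.5517/(4π·205) = 2.141×10^-4 K/W
  R_expanded polystyrene = (1/0.211 − 1/0.268)/(4πk) = 1.008/(4π·0.0337) = 2.380 K/W
  R_phenolic foam = (1/0.268 − 1/0.471)/(4πk) = 1.608/(4π·0.0216) = 5.925 K/W
ΣR = 2.141×10^-4 + 2.380 + 5.925 = 8.305 K/W
Q = ΔT/ΣR = (-186 °C − 18.2 °C)/8.305 = -24.6 W
(Negative Q ⇒ heat flows inward; heat gain = 24.6 W.)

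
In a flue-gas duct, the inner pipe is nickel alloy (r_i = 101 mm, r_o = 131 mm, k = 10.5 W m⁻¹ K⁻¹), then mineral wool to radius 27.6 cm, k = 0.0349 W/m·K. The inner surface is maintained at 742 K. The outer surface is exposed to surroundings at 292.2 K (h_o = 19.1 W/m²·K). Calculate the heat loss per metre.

Series thermal resistances, inner to outer:
  R'_nickel alloy = ln(0.131/0.101)/(2πk) = 0.2601/(2π·10.5) = 0.003942 m·K/W
  R'_mineral wool = ln(0.276/0.131)/(2πk) = 0.7452/(2π·0.0349) = 3.398 m·K/W
  R'_conv,out = 1/(2πr h) = 1/(2π·0.276·19.1) = 0.03019 m·K/W
ΣR = 0.003942 + 3.398 + 0.03019 = 3.432 m·K/W
Q' = ΔT/ΣR = (742 K − 292.2 K)/3.432 = 131 W/m

Q' = 131 W/m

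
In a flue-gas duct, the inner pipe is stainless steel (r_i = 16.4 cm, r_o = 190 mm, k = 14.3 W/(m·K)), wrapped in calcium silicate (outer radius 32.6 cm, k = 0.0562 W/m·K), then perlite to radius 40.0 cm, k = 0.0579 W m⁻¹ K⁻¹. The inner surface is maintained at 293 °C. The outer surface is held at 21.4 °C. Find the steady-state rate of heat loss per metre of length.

Q' = 130 W/m

Treat each layer as a resistance in series:
  R'_stainless steel = ln(0.190/0.164)/(2πk) = 0.1472/(2π·14.3) = 0.001638 m·K/W
  R'_calcium silicate = ln(0.326/0.190)/(2πk) = 0.5399/(2π·0.0562) = 1.529 m·K/W
  R'_perlite = ln(0.400/0.326)/(2πk) = 0.2046/(2π·0.0579) = 0.5623 m·K/W
ΣR = 0.001638 + 1.529 + 0.5623 = 2.093 m·K/W
Q' = ΔT/ΣR = (293 °C − 21.4 °C)/2.093 = 130 W/m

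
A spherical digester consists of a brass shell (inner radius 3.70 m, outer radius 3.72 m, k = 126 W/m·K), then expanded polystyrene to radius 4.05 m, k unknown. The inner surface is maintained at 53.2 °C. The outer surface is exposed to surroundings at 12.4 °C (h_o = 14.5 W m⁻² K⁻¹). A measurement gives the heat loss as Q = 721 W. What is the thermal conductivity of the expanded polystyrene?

ΣR = ΔT/Q = |53.2 − 12.4|/721 = 0.05659 K/W
Known resistances:
  R_brass = (1/3.70 − 1/3.72)/(4πk) = 0.001453/(4π·126) = 9.177×10^-7 K/W
  R_conv,out = 1/(4πr²h) = 1/(4π·4.05²·14.5) = 3.346×10^-4 K/W
R_expanded polystyrene = ΣR − ΣR_known = 0.05659 − 3.355×10^-4 = 0.05625 K/W
(1/r₁−1/r₂)/(4πk) = 0.05625 ⇒ k = 0.02190/(4π·0.05625) = 0.0310 W/m·K

k = 0.0310 W/m·K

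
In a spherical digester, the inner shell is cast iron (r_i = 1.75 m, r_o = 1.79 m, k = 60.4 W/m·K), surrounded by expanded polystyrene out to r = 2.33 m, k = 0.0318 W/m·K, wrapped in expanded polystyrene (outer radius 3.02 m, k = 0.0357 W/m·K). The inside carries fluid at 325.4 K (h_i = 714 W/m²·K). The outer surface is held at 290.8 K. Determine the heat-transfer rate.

Q = 63.8 W

Series thermal resistances, inner to outer:
  R_conv,in = 1/(4πr²h) = 1/(4π·1.75²·714) = 3.639×10^-5 K/W
  R_cast iron = (1/1.75 − 1/1.79)/(4πk) = 0.01277/(4π·60.4) = 1.682×10^-5 K/W
  R_expanded polystyrene = (1/1.79 − 1/2.33)/(4πk) = 0.1295/(4π·0.0318) = 0.3240 K/W
  R_expanded polystyrene = (1/2.33 − 1/3.02)/(4πk) = 0.09806/(4π·0.0357) = 0.2186 K/W
ΣR = 3.639×10^-5 + 1.682×10^-5 + 0.3240 + 0.2186 = 0.5427 K/W
Q = ΔT/ΣR = (325.4 K − 290.8 K)/0.5427 = 63.8 W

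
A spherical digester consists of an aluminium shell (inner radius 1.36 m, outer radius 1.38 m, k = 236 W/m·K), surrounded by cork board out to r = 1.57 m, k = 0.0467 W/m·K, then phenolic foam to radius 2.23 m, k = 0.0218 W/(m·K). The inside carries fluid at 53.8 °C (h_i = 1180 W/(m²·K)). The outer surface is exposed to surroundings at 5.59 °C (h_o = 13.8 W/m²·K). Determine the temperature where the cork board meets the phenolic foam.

Series thermal resistances, inner to outer:
  R_conv,in = 1/(4πr²h) = 1/(4π·1.36²·1180) = 3.646×10^-5 K/W
  R_aluminium = (1/1.36 − 1/1.38)/(4πk) = 0.01066/(4π·236) = 3.593×10^-6 K/W
  R_cork board = (1/1.38 − 1/1.57)/(4πk) = 0.08770/(4π·0.0467) = 0.1494 K/W
  R_phenolic foam = (1/1.57 − 1/2.23)/(4πk) = 0.1885/(4π·0.0218) = 0.6881 K/W
  R_conv,out = 1/(4πr²h) = 1/(4π·2.23²·13.8) = 0.001160 K/W
ΣR = 3.646×10^-5 + 3.593×10^-6 + 0.1494 + 0.6881 + 0.001160 = 0.8387 K/W
Q = ΔT/ΣR = (53.8 °C − 5.59 °C)/0.8387 = 57.48 W
From the inner boundary to the cork board/phenolic foam interface, ΣR_partial = 0.1494 K/W.
T_interface = T_in − Q·ΣR_partial = 53.8 °C − (57.48)(0.1494) = 45.2 °C

T = 45.2 °C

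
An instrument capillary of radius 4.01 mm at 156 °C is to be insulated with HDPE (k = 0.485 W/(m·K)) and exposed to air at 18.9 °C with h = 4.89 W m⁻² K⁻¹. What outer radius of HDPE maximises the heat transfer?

For a cylinder, r_cr = k_ins/h = 0.485/4.89 = 0.0992 m = 9.92 cm

r_cr = 9.92 cm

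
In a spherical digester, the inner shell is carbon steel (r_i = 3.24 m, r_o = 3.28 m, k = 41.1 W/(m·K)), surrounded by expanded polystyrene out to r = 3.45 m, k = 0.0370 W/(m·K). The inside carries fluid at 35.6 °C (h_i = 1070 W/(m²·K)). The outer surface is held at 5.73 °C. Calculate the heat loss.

Resistance network (inner→outer):
  R_conv,in = 1/(4πr²h) = 1/(4π·3.24²·1070) = 7.085×10^-6 K/W
  R_carbon steel = (1/3.24 − 1/3.28)/(4πk) = 0.003764/(4π·41.1) = 7.288×10^-6 K/W
  R_expanded polystyrene = (1/3.28 − 1/3.45)/(4πk) = 0.01502/(4π·0.0370) = 0.03231 K/W
ΣR = 7.085×10^-6 + 7.288×10^-6 + 0.03231 = 0.03232 K/W
Q = ΔT/ΣR = (35.6 °C − 5.73 °C)/0.03232 = 924 W

Q = 924 W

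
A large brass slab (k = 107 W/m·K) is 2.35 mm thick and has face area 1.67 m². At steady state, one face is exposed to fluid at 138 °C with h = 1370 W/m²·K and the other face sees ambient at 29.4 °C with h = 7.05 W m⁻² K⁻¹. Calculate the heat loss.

Q = 1270 W

Series thermal resistances, inner to outer:
  R_conv,in = 1/(hA) = 1/(1370·1.67) = 4.371×10^-4 K/W
  R_brass = L/(kA) = 0.00235/(107·1.67) = 1.315×10^-5 K/W
  R_conv,out = 1/(hA) = 1/(7.05·1.67) = 0.08494 K/W
ΣR = 4.371×10^-4 + 1.315×10^-5 + 0.08494 = 0.08539 K/W
Q = ΔT/ΣR = (138 °C − 29.4 °C)/0.08539 = 1270 W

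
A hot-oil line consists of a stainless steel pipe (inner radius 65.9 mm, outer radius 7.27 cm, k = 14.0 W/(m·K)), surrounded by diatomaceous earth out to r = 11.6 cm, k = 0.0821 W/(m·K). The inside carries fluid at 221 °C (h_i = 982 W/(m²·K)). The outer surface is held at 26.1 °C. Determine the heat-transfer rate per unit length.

Resistance network (inner→outer):
  R'_conv,in = 1/(2πr h) = 1/(2π·0.0659·982) = 0.002459 m·K/W
  R'_stainless steel = ln(0.0727/0.0659)/(2πk) = 0.09820/(2π·14.0) = 0.001116 m·K/W
  R'_diatomaceous earth = ln(0.116/0.0727)/(2πk) = 0.4672/(2π·0.0821) = 0.9058 m·K/W
ΣR = 0.002459 + 0.001116 + 0.9058 = 0.9094 m·K/W
Q' = ΔT/ΣR = (221 °C − 26.1 °C)/0.9094 = 214 W/m

Q' = 214 W/m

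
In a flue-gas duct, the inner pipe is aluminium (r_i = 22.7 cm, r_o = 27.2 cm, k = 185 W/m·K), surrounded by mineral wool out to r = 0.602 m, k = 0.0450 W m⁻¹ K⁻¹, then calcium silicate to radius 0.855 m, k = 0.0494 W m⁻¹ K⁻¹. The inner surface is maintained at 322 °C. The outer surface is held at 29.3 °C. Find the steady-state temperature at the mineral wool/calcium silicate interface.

Series thermal resistances, inner to outer:
  R'_aluminium = ln(0.272/0.227)/(2πk) = 0.1809/(2π·185) = 1.556×10^-4 m·K/W
  R'_mineral wool = ln(0.602/0.272)/(2πk) = 0.7945/(2π·0.0450) = 2.810 m·K/W
  R'_calcium silicate = ln(0.855/0.602)/(2πk) = 0.3508/(2π·0.0494) = 1.130 m·K/W
ΣR = 1.556×10^-4 + 2.810 + 1.130 = 3.940 m·K/W
Q' = ΔT/ΣR = (322 °C − 29.3 °C)/3.940 = 74.29 W/m
From the inner boundary to the mineral wool/calcium silicate interface, ΣR_partial = 2.810 m·K/W.
T_interface = T_in − Q'·ΣR_partial = 322 °C − (74.29)(2.810) = 113 °C

T = 113 °C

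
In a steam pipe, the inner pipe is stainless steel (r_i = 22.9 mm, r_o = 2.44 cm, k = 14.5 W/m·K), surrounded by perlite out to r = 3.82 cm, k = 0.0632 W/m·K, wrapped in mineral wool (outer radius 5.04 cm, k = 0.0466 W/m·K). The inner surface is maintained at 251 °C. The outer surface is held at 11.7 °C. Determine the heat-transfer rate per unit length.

Q' = 115 W/m

Treat each layer as a resistance in series:
  R'_stainless steel = ln(0.0244/0.0229)/(2πk) = 0.06345/(2π·14.5) = 6.964×10^-4 m·K/W
  R'_perlite = ln(0.0382/0.0244)/(2πk) = 0.4483/(2π·0.0632) = 1.129 m·K/W
  R'_mineral wool = ln(0.0504/0.0382)/(2πk) = 0.2772/(2π·0.0466) = 0.9466 m·K/W
ΣR = 6.964×10^-4 + 1.129 + 0.9466 = 2.076 m·K/W
Q' = ΔT/ΣR = (251 °C − 11.7 °C)/2.076 = 115 W/m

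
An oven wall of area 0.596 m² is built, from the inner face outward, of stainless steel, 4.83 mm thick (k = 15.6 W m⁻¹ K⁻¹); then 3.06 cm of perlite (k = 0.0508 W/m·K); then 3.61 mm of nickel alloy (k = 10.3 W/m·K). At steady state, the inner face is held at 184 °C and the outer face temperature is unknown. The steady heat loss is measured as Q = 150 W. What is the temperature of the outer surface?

Sum the resistances:
  R_stainless steel = L/(kA) = 0.00483/(15.6·0.596) = 5.195×10^-4 K/W
  R_perlite = L/(kA) = 0.0306/(0.0508·0.596) = 1.011 K/W
  R_nickel alloy = L/(kA) = 0.00361/(10.3·0.596) = 5.881×10^-4 K/W
ΣR = 1.012 K/W
ΔT = Q·ΣR = 150 × 1.012 = 151.8 K
Heat flows outward, so T_out = T_in − ΔT = 184 − 151.8 = 32.2 °C

T_out = 32.2 °C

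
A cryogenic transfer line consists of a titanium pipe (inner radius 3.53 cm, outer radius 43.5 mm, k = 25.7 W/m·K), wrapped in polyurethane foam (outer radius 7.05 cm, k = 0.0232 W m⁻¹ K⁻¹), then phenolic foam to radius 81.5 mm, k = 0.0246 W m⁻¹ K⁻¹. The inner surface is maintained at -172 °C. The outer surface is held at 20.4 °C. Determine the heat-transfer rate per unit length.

Treat each layer as a resistance in series:
  R'_titanium = ln(0.0435/0.0353)/(2πk) = 0.2089/(2π·25.7) = 0.001294 m·K/W
  R'_polyurethane foam = ln(0.0705/0.0435)/(2πk) = 0.4829/(2π·0.0232) = 3.312 m·K/W
  R'_phenolic foam = ln(0.0815/0.0705)/(2πk) = 0.1450/(2π·0.0246) = 0.9380 m·K/W
ΣR = 0.001294 + 3.312 + 0.9380 = 4.251 m·K/W
Q' = ΔT/ΣR = (-172 °C − 20.4 °C)/4.251 = -45.3 W/m
(Negative Q' ⇒ heat flows inward; heat gain = 45.3 W/m.)

Q' = 45.3 W/m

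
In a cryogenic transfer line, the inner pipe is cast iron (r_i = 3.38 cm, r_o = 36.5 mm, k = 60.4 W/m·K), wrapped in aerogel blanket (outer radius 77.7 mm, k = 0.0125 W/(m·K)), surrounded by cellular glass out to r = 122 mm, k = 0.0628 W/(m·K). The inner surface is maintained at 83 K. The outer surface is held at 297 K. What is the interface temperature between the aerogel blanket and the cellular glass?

Series thermal resistances, inner to outer:
  R'_cast iron = ln(0.0365/0.0338)/(2πk) = 0.07685/(2π·60.4) = 2.025×10^-4 m·K/W
  R'_aerogel blanket = ln(0.0777/0.0365)/(2πk) = 0.7555/(2π·0.0125) = 9.620 m·K/W
  R'_cellular glass = ln(0.122/0.0777)/(2πk) = 0.4512/(2π·0.0628) = 1.143 m·K/W
ΣR = 2.025×10^-4 + 9.620 + 1.143 = 10.76 m·K/W
Q' = ΔT/ΣR = (83 K − 297 K)/10.76 = -19.89 W/m
From the inner boundary to the aerogel blanket/cellular glass interface, ΣR_partial = 9.620 m·K/W.
T_interface = T_in − Q'·ΣR_partial = 83 K − (-19.89)(9.620) = 274.3 K

T = 274.3 K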